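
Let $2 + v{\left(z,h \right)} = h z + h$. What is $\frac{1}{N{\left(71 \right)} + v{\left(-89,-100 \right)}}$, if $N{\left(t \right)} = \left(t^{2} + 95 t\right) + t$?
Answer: $\frac{1}{20655} \approx 4.8414 \cdot 10^{-5}$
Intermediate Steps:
$N{\left(t \right)} = t^{2} + 96 t$
$v{\left(z,h \right)} = -2 + h + h z$ ($v{\left(z,h \right)} = -2 + \left(h z + h\right) = -2 + \left(h + h z\right) = -2 + h + h z$)
$\frac{1}{N{\left(71 \right)} + v{\left(-89,-100 \right)}} = \frac{1}{71 \left(96 + 71\right) - -8798} = \frac{1}{71 \cdot 167 - -8798} = \frac{1}{11857 + 8798} = \frac{1}{20655}$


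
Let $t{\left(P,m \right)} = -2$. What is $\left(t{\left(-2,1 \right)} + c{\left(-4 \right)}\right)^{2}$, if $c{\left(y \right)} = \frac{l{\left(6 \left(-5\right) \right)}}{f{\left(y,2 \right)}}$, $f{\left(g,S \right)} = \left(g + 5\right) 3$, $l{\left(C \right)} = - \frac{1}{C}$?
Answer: $\frac{32041}{8100} \approx 3.9557$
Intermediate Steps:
$f{\left(g,S \right)} = 15 + 3 g$ ($f{\left(g,S \right)} = \left(5 + g\right) 3 = 15 + 3 g$)
$c{\left(y \right)} = \frac{1}{30 \left(15 + 3 y\right)}$ ($c{\left(y \right)} = \frac{\left(-1\right) \frac{1}{6 \left(-5\right)}}{15 + 3 y} = \frac{\left(-1\right) \frac{1}{-30}}{15 + 3 y} = \frac{\left(-1\right) \left(- \frac{1}{30}\right)}{15 + 3 y} = \frac{1}{30 \left(15 + 3 y\right)}$)
$\left(t{\left(-2,1 \right)} + c{\left(-4 \right)}\right)^{2} = \left(-2 + \frac{1}{90 \left(5 - 4\right)}\right)^{2} = \left(-2 + \frac{1}{90 \cdot 1}\right)^{2} = \left(-2 + \frac{1}{90} \cdot 1\right)^{2} = \left(-2 + \frac{1}{90}\right)^{2} = \left(- \frac{179}{90}\right)^{2} = \frac{32041}{8100}$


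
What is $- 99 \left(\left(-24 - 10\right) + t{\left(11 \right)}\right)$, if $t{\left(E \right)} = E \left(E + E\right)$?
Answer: $-20592$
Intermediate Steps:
$t{\left(E \right)} = 2 E^{2}$ ($t{\left(E \right)} = E 2 E = 2 E^{2}$)
$- 99 \left(\left(-24 - 10\right) + t{\left(11 \right)}\right) = - 99 \left(\left(-24 - 10\right) + 2 \cdot 11^{2}\right) = - 99 \left(-34 + 2 \cdot 121\right) = - 99 \left(-34 + 242\right) = \left(-99\right) 208 = -20592$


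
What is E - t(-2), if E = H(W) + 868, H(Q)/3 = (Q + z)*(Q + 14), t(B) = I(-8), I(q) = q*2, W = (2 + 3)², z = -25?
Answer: 884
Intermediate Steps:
W = 25 (W = 5² = 25)
I(q) = 2*q
t(B) = -16 (t(B) = 2*(-8) = -16)
H(Q) = 3*(-25 + Q)*(14 + Q) (H(Q) = 3*((Q - 25)*(Q + 14)) = 3*((-25 + Q)*(14 + Q)) = 3*(-25 + Q)*(14 + Q))
E = 868 (E = (-1050 - 33*25 + 3*25²) + 868 = (-1050 - 825 + 3*625) + 868 = (-1050 - 825 + 1875) + 868 = 0 + 868 = 868)
E - t(-2) = 868 - 1*(-16) = 868 + 16 = 884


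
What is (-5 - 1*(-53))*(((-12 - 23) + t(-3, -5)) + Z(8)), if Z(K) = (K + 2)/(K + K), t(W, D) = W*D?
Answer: -930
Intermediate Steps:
t(W, D) = D*W
Z(K) = (2 + K)/(2*K) (Z(K) = (2 + K)/((2*K)) = (2 + K)*(1/(2*K)) = (2 + K)/(2*K))
(-5 - 1*(-53))*(((-12 - 23) + t(-3, -5)) + Z(8)) = (-5 - 1*(-53))*(((-12 - 23) - 5*(-3)) + (½)*(2 + 8)/8) = (-5 + 53)*((-35 + 15) + (½)*(⅛)*10) = 48*(-20 + 5/8) = 48*(-155/8) = -930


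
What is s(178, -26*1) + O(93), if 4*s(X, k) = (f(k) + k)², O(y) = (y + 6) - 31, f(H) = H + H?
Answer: 1589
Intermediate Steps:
f(H) = 2*H
O(y) = -25 + y (O(y) = (6 + y) - 31 = -25 + y)
s(X, k) = 9*k²/4 (s(X, k) = (2*k + k)²/4 = (3*k)²/4 = (9*k²)/4 = 9*k²/4)
s(178, -26*1) + O(93) = 9*(-26*1)²/4 + (-25 + 93) = (9/4)*(-26)² + 68 = (9/4)*676 + 68 = 1521 + 68 = 1589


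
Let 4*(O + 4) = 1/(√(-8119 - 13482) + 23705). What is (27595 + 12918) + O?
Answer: (-3841063381*I + 162036*√21601)/(4*(√21601 - 23705*I)) ≈ 40509.0 - 5.9605e-8*I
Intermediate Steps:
O = -4 + 1/(4*(23705 + I*√21601)) (O = -4 + 1/(4*(√(-8119 - 13482) + 23705)) = -4 + 1/(4*(√(-21601) + 23705)) = -4 + 1/(4*(I*√21601 + 23705)) = -4 + 1/(4*(23705 + I*√21601)) ≈ -4.0 - 6.5385e-8*I)
(27595 + 12918) + O = (27595 + 12918) + (-16*√21601 + 379279*I)/(4*(√21601 - 23705*I)) = 40513 + (-16*√21601 + 379279*I)/(4*(√21601 - 23705*I))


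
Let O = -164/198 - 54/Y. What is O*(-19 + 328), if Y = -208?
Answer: -603065/3432 ≈ -175.72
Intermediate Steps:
O = -5855/10296 (O = -164/198 - 54/(-208) = -164*1/198 - 54*(-1/208) = -82/99 + 27/104 = -5855/10296 ≈ -0.56867)
O*(-19 + 328) = -5855*(-19 + 328)/10296 = -5855/10296*309 = -603065/3432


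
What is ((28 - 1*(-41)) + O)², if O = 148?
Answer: 47089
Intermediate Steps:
((28 - 1*(-41)) + O)² = ((28 - 1*(-41)) + 148)² = ((28 + 41) + 148)² = (69 + 148)² = 217² = 47089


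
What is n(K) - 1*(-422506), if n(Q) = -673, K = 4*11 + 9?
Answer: 421833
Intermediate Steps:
K = 53 (K = 44 + 9 = 53)
n(K) - 1*(-422506) = -673 - 1*(-422506) = -673 + 422506 = 421833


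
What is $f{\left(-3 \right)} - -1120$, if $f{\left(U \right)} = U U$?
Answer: $1129$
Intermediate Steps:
$f{\left(U \right)} = U^{2}$
$f{\left(-3 \right)} - -1120 = \left(-3\right)^{2} - -1120 = 9 + 1120 = 1129$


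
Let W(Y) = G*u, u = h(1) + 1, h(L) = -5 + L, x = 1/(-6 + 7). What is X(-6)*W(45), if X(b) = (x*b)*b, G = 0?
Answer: 0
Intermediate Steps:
x = 1 (x = 1/1 = 1)
u = -3 (u = (-5 + 1) + 1 = -4 + 1 = -3)
X(b) = b² (X(b) = (1*b)*b = b*b = b²)
W(Y) = 0 (W(Y) = 0*(-3) = 0)
X(-6)*W(45) = (-6)²*0 = 36*0 = 0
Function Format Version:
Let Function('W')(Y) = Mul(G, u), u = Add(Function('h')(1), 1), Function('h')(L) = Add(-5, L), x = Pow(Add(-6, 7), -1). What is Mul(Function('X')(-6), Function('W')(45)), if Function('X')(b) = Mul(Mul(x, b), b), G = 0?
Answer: 0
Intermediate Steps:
x = 1 (x = Pow(1, -1) = 1)
u = -3 (u = Add(Add(-5, 1), 1) = Add(-4, 1) = -3)
Function('X')(b) = Pow(b, 2) (Function('X')(b) = Mul(Mul(1, b), b) = Mul(b, b) = Pow(b, 2))
Function('W')(Y) = 0 (Function('W')(Y) = Mul(0, -3) = 0)
Mul(Function('X')(-6), Function('W')(45)) = Mul(Pow(-6, 2), 0) = Mul(36, 0) = 0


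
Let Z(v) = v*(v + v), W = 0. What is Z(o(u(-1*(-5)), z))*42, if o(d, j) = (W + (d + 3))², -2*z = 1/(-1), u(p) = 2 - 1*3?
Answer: 1344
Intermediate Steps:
u(p) = -1 (u(p) = 2 - 3 = -1)
z = ½ (z = -1/(2*(-1)) = -(-1)/2 = -½*(-1) = ½ ≈ 0.50000)
o(d, j) = (3 + d)² (o(d, j) = (0 + (d + 3))² = (0 + (3 + d))² = (3 + d)²)
Z(v) = 2*v² (Z(v) = v*(2*v) = 2*v²)
Z(o(u(-1*(-5)), z))*42 = (2*((3 - 1)²)²)*42 = (2*(2²)²)*42 = (2*4²)*42 = (2*16)*42 = 32*42 = 1344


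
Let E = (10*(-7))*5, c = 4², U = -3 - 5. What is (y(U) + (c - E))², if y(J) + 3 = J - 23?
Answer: 110224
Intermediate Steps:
U = -8
y(J) = -26 + J (y(J) = -3 + (J - 23) = -3 + (-23 + J) = -26 + J)
c = 16
E = -350 (E = -70*5 = -350)
(y(U) + (c - E))² = ((-26 - 8) + (16 - 1*(-350)))² = (-34 + (16 + 350))² = (-34 + 366)² = 332² = 110224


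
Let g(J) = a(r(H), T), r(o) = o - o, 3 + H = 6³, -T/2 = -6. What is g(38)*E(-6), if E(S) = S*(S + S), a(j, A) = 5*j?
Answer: 0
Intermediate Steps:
T = 12 (T = -2*(-6) = 12)
H = 213 (H = -3 + 6³ = -3 + 216 = 213)
r(o) = 0
g(J) = 0 (g(J) = 5*0 = 0)
E(S) = 2*S² (E(S) = S*(2*S) = 2*S²)
g(38)*E(-6) = 0*(2*(-6)²) = 0*(2*36) = 0*72 = 0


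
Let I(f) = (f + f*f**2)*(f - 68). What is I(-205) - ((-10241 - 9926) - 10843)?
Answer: 2352016100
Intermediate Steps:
I(f) = (-68 + f)*(f + f**3) (I(f) = (f + f**3)*(-68 + f) = (-68 + f)*(f + f**3))
I(-205) - ((-10241 - 9926) - 10843) = -205*(-68 - 205 + (-205)**3 - 68*(-205)**2) - ((-10241 - 9926) - 10843) = -205*(-68 - 205 - 8615125 - 68*42025) - (-20167 - 10843) = -205*(-68 - 205 - 8615125 - 2857700) - 1*(-31010) = -205*(-11473098) + 31010 = 2351985090 + 31010 = 2352016100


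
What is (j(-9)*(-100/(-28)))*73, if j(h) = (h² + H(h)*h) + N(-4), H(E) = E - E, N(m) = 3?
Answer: 21900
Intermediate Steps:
H(E) = 0
j(h) = 3 + h² (j(h) = (h² + 0*h) + 3 = (h² + 0) + 3 = h² + 3 = 3 + h²)
(j(-9)*(-100/(-28)))*73 = ((3 + (-9)²)*(-100/(-28)))*73 = ((3 + 81)*(-100*(-1/28)))*73 = (84*(25/7))*73 = 300*73 = 21900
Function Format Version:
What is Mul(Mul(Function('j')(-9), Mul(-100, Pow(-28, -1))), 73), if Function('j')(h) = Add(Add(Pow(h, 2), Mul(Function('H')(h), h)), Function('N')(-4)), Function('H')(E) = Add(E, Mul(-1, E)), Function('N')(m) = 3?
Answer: 21900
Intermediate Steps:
Function('H')(E) = 0
Function('j')(h) = Add(3, Pow(h, 2)) (Function('j')(h) = Add(Add(Pow(h, 2), Mul(0, h)), 3) = Add(Add(Pow(h, 2), 0), 3) = Add(Pow(h, 2), 3) = Add(3, Pow(h, 2)))
Mul(Mul(Function('j')(-9), Mul(-100, Pow(-28, -1))), 73) = Mul(Mul(Add(3, Pow(-9, 2)), Mul(-100, Pow(-28, -1))), 73) = Mul(Mul(Add(3, 81), Mul(-100, Rational(-1, 28))), 73) = Mul(Mul(84, Rational(25, 7)), 73) = Mul(300, 73) = 21900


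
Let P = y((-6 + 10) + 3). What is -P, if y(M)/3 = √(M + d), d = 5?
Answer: -6*√3 ≈ -10.392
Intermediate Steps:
y(M) = 3*√(5 + M) (y(M) = 3*√(M + 5) = 3*√(5 + M))
P = 6*√3 (P = 3*√(5 + ((-6 + 10) + 3)) = 3*√(5 + (4 + 3)) = 3*√(5 + 7) = 3*√12 = 3*(2*√3) = 6*√3 ≈ 10.392)
-P = -6*√3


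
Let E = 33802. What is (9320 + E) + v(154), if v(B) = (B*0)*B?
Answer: 43122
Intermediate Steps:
v(B) = 0 (v(B) = 0*B = 0)
(9320 + E) + v(154) = (9320 + 33802) + 0 = 43122 + 0 = 43122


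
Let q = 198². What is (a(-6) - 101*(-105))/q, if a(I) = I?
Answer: 3533/13068 ≈ 0.27036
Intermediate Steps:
q = 39204
(a(-6) - 101*(-105))/q = (-6 - 101*(-105))/39204 = (-6 + 10605)*(1/39204) = 10599*(1/39204) = 3533/13068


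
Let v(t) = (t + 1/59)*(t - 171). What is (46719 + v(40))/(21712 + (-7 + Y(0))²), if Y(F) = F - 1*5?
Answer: 1223565/644752 ≈ 1.8977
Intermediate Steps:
Y(F) = -5 + F (Y(F) = F - 5 = -5 + F)
v(t) = (-171 + t)*(1/59 + t) (v(t) = (t + 1/59)*(-171 + t) = (1/59 + t)*(-171 + t) = (-171 + t)*(1/59 + t))
(46719 + v(40))/(21712 + (-7 + Y(0))²) = (46719 + (-171/59 + 40² - 10088/59*40))/(21712 + (-7 + (-5 + 0))²) = (46719 + (-171/59 + 1600 - 403520/59))/(21712 + (-7 - 5)²) = (46719 - 309291/59)/(21712 + (-12)²) = 2447130/(59*(21712 + 144)) = (2447130/59)/21856 = (2447130/59)*(1/21856) = 1223565/644752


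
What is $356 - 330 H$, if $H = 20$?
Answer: $-6244$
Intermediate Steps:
$356 - 330 H = 356 - 6600 = -6244$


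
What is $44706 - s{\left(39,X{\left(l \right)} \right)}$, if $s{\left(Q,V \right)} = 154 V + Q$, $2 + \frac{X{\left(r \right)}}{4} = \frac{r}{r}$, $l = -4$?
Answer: $45283$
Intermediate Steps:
$X{\left(r \right)} = -4$ ($X{\left(r \right)} = -8 + 4 \frac{r}{r} = -8 + 4 \cdot 1 = -8 + 4 = -4$)
$s{\left(Q,V \right)} = Q + 154 V$
$44706 - s{\left(39,X{\left(l \right)} \right)} = 44706 - \left(39 + 154 \left(-4\right)\right) = 44706 - \left(39 - 616\right) = 44706 - -577 = 44706 + 577 = 45283$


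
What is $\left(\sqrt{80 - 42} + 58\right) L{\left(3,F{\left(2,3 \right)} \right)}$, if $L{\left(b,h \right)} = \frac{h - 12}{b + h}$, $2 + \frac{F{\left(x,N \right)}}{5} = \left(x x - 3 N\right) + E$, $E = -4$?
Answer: $\frac{1943}{26} + \frac{67 \sqrt{38}}{52} \approx 82.673$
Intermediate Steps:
$F{\left(x,N \right)} = -30 - 15 N + 5 x^{2}$ ($F{\left(x,N \right)} = -10 + 5 \left(\left(x x - 3 N\right) - 4\right) = -10 + 5 \left(\left(x^{2} - 3 N\right) - 4\right) = -10 + 5 \left(-4 + x^{2} - 3 N\right) = -10 - \left(20 - 5 x^{2} + 15 N\right) = -30 - 15 N + 5 x^{2}$)
$L{\left(b,h \right)} = \frac{-12 + h}{b + h}$
$\left(\sqrt{80 - 42} + 58\right) L{\left(3,F{\left(2,3 \right)} \right)} = \left(\sqrt{80 - 42} + 58\right) \frac{-12 - \left(75 - 20\right)}{3 - \left(75 - 20\right)} = \left(\sqrt{38} + 58\right) \frac{-12 - 55}{3 - 55} = \left(58 + \sqrt{38}\right) \frac{-12 - 55}{3 - 55} = \left(58 + \sqrt{38}\right) \frac{1}{-52} \left(-67\right) = \left(58 + \sqrt{38}\right) \left(\left(- \frac{1}{52}\right) \left(-67\right)\right) = \left(58 + \sqrt{38}\right) \frac{67}{52} = \frac{1943}{26} + \frac{67 \sqrt{38}}{52}$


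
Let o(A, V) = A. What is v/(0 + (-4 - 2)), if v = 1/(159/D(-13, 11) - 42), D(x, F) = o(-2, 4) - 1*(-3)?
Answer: -1/702 ≈ -0.0014245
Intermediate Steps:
D(x, F) = 1 (D(x, F) = -2 - 1*(-3) = -2 + 3 = 1)
v = 1/117 (v = 1/(159/1 - 42) = 1/(159*1 - 42) = 1/(159 - 42) = 1/117 ≈ 0.0085470)
v/(0 + (-4 - 2)) = 1/(117*(0 + (-4 - 2))) = 1/(117*(0 - 6)) = (1/117)/(-6) = (1/117)*(-⅙) = -1/702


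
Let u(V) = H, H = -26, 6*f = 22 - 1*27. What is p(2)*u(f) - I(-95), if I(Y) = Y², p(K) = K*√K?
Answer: -9025 - 52*√2 ≈ -9098.5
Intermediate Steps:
p(K) = K^(3/2)
f = -⅚ (f = (22 - 1*27)/6 = (22 - 27)/6 = (⅙)*(-5) = -⅚ ≈ -0.83333)
u(V) = -26
p(2)*u(f) - I(-95) = 2^(3/2)*(-26) - 1*(-95)² = (2*√2)*(-26) - 1*9025 = -52*√2 - 9025 = -9025 - 52*√2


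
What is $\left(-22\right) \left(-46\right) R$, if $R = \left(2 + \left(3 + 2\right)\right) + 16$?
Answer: $23276$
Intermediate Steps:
$R = 23$ ($R = \left(2 + 5\right) + 16 = 7 + 16 = 23$)
$\left(-22\right) \left(-46\right) R = \left(-22\right) \left(-46\right) 23 = 1012 \cdot 23 = 23276$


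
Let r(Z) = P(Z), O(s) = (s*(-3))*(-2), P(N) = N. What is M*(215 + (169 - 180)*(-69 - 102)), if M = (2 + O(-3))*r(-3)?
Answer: 100608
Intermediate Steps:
O(s) = 6*s (O(s) = -3*s*(-2) = 6*s)
r(Z) = Z
M = 48 (M = (2 + 6*(-3))*(-3) = (2 - 18)*(-3) = -16*(-3) = 48)
M*(215 + (169 - 180)*(-69 - 102)) = 48*(215 + (169 - 180)*(-69 - 102)) = 48*(215 - 11*(-171)) = 48*(215 + 1881) = 48*2096 = 100608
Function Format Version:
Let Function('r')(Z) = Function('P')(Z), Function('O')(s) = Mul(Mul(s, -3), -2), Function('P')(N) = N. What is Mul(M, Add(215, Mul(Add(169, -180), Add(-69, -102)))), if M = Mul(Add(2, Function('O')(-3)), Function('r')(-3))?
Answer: 100608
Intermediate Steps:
Function('O')(s) = Mul(6, s) (Function('O')(s) = Mul(Mul(-3, s), -2) = Mul(6, s))
Function('r')(Z) = Z
M = 48 (M = Mul(Add(2, Mul(6, -3)), -3) = Mul(Add(2, -18), -3) = Mul(-16, -3) = 48)
Mul(M, Add(215, Mul(Add(169, -180), Add(-69, -102)))) = Mul(48, Add(215, Mul(Add(169, -180), Add(-69, -102)))) = Mul(48, Add(215, Mul(-11, -171))) = Mul(48, Add(215, 1881)) = Mul(48, 2096) = 100608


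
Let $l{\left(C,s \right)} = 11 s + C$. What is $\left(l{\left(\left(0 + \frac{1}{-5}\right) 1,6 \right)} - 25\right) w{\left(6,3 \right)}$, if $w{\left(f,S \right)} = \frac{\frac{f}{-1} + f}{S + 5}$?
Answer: $0$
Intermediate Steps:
$l{\left(C,s \right)} = C + 11 s$
$w{\left(f,S \right)} = 0$ ($w{\left(f,S \right)} = \frac{f \left(-1\right) + f}{5 + S} = \frac{- f + f}{5 + S} = \frac{0}{5 + S} = 0$)
$\left(l{\left(\left(0 + \frac{1}{-5}\right) 1,6 \right)} - 25\right) w{\left(6,3 \right)} = \left(\left(\left(0 + \frac{1}{-5}\right) 1 + 11 \cdot 6\right) - 25\right) 0 = \left(\left(\left(0 - \frac{1}{5}\right) 1 + 66\right) - 25\right) 0 = \left(\left(\left(- \frac{1}{5}\right) 1 + 66\right) - 25\right) 0 = \left(\left(- \frac{1}{5} + 66\right) - 25\right) 0 = \left(\frac{329}{5} - 25\right) 0 = \frac{204}{5} \cdot 0 = 0$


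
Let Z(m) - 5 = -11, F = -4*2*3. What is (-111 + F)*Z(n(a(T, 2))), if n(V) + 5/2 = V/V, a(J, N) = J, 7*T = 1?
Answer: 810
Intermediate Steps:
T = ⅐ (T = (⅐)*1 = ⅐ ≈ 0.14286)
n(V) = -3/2 (n(V) = -5/2 + V/V = -5/2 + 1 = -3/2)
F = -24 (F = -8*3 = -24)
Z(m) = -6 (Z(m) = 5 - 11 = -6)
(-111 + F)*Z(n(a(T, 2))) = (-111 - 24)*(-6) = -135*(-6) = 810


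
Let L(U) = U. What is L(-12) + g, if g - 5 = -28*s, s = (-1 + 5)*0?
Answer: -7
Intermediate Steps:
s = 0 (s = 4*0 = 0)
g = 5 (g = 5 - 28*0 = 5 + 0 = 5)
L(-12) + g = -12 + 5 = -7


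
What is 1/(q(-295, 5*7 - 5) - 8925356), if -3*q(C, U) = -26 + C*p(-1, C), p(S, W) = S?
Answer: -3/26776337 ≈ -1.1204e-7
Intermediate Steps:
q(C, U) = 26/3 + C/3 (q(C, U) = -(-26 + C*(-1))/3 = -(-26 - C)/3 = 26/3 + C/3)
1/(q(-295, 5*7 - 5) - 8925356) = 1/((26/3 + (⅓)*(-295)) - 8925356) = 1/((26/3 - 295/3) - 8925356) = 1/(-269/3 - 8925356) = 1/(-26776337/3) = -3/26776337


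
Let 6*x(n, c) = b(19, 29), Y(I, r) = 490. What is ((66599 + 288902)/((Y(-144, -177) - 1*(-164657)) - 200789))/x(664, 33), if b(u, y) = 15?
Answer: -355501/89105 ≈ -3.9897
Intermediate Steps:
x(n, c) = 5/2 (x(n, c) = (⅙)*15 = 5/2)
((66599 + 288902)/((Y(-144, -177) - 1*(-164657)) - 200789))/x(664, 33) = ((66599 + 288902)/((490 - 1*(-164657)) - 200789))/(5/2) = (355501/((490 + 164657) - 200789))*(⅖) = (355501/(165147 - 200789))*(⅖) = (355501/(-35642))*(⅖) = (355501*(-1/35642))*(⅖) = -355501/35642*⅖ = -355501/89105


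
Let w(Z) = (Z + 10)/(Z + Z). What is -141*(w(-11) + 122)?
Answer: -378585/22 ≈ -17208.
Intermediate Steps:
w(Z) = (10 + Z)/(2*Z) (w(Z) = (10 + Z)/((2*Z)) = (10 + Z)*(1/(2*Z)) = (10 + Z)/(2*Z))
-141*(w(-11) + 122) = -141*((1/2)*(10 - 11)/(-11) + 122) = -141*((1/2)*(-1/11)*(-1) + 122) = -141*(1/22 + 122) = -141*2685/22 = -378585/22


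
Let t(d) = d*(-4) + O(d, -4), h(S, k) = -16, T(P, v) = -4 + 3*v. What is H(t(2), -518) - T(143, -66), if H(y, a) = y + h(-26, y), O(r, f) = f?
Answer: 174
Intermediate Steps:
t(d) = -4 - 4*d (t(d) = d*(-4) - 4 = -4*d - 4 = -4 - 4*d)
H(y, a) = -16 + y (H(y, a) = y - 16 = -16 + y)
H(t(2), -518) - T(143, -66) = (-16 + (-4 - 4*2)) - (-4 + 3*(-66)) = (-16 + (-4 - 8)) - (-4 - 198) = (-16 - 12) - 1*(-202) = -28 + 202 = 174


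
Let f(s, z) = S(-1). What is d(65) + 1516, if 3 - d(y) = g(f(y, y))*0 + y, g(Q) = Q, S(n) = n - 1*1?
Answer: 1454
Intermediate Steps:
S(n) = -1 + n (S(n) = n - 1 = -1 + n)
f(s, z) = -2 (f(s, z) = -1 - 1 = -2)
d(y) = 3 - y (d(y) = 3 - (-2*0 + y) = 3 - (0 + y) = 3 - y)
d(65) + 1516 = (3 - 1*65) + 1516 = (3 - 65) + 1516 = -62 + 1516 = 1454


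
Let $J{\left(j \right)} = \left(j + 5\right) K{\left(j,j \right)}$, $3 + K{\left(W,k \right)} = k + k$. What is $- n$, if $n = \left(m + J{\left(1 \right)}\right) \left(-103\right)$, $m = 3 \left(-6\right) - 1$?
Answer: $-2575$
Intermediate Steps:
$K{\left(W,k \right)} = -3 + 2 k$ ($K{\left(W,k \right)} = -3 + \left(k + k\right) = -3 + 2 k$)
$m = -19$ ($m = -18 - 1 = -19$)
$J{\left(j \right)} = \left(-3 + 2 j\right) \left(5 + j\right)$ ($J{\left(j \right)} = \left(j + 5\right) \left(-3 + 2 j\right) = \left(5 + j\right) \left(-3 + 2 j\right) = \left(-3 + 2 j\right) \left(5 + j\right)$)
$n = 2575$ ($n = \left(-19 + \left(-3 + 2 \cdot 1\right) \left(5 + 1\right)\right) \left(-103\right) = \left(-19 + \left(-3 + 2\right) 6\right) \left(-103\right) = \left(-19 - 6\right) \left(-103\right) = \left(-25\right) \left(-103\right) = 2575$)
$- n = \left(-1\right) 2575 = -2575$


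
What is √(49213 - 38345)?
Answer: 2*√2717 ≈ 104.25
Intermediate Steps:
√(49213 - 38345) = √10868 = 2*√2717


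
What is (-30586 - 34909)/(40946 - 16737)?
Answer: -65495/24209 ≈ -2.7054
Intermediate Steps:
(-30586 - 34909)/(40946 - 16737) = -65495/24209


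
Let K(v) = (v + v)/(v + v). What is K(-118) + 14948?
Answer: 14949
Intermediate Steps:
K(v) = 1 (K(v) = (2*v)/((2*v)) = (2*v)*(1/(2*v)) = 1)
K(-118) + 14948 = 1 + 14948 = 14949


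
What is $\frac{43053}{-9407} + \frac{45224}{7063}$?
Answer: $\frac{121338829}{66441641} \approx 1.8262$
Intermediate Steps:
$\frac{43053}{-9407} + \frac{45224}{7063} = 43053 \left(- \frac{1}{9407}\right) + 45224 \cdot \frac{1}{7063} = - \frac{43053}{9407} + \frac{45224}{7063} = \frac{121338829}{66441641}$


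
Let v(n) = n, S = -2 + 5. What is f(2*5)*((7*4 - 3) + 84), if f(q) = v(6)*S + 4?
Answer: 2398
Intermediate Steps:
S = 3
f(q) = 22 (f(q) = 6*3 + 4 = 18 + 4 = 22)
f(2*5)*((7*4 - 3) + 84) = 22*((7*4 - 3) + 84) = 22*((28 - 3) + 84) = 22*(25 + 84) = 22*109 = 2398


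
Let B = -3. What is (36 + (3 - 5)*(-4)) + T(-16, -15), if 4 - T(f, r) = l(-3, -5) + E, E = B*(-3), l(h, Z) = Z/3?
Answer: 122/3 ≈ 40.667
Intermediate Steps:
l(h, Z) = Z/3 (l(h, Z) = Z*(1/3) = Z/3)
E = 9 (E = -3*(-3) = 9)
T(f, r) = -10/3 (T(f, r) = 4 - ((1/3)*(-5) + 9) = 4 - (-5/3 + 9) = 4 - 1*22/3 = 4 - 22/3 = -10/3)
(36 + (3 - 5)*(-4)) + T(-16, -15) = (36 + (3 - 5)*(-4)) - 10/3 = (36 - 2*(-4)) - 10/3 = (36 + 8) - 10/3 = 44 - 10/3 = 122/3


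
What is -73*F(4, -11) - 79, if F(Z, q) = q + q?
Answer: 1527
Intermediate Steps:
F(Z, q) = 2*q
-73*F(4, -11) - 79 = -146*(-11) - 79 = -73*(-22) - 79 = 1606 - 79 = 1527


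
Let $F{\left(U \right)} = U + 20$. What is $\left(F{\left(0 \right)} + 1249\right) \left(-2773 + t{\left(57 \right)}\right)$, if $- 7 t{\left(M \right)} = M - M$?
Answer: $-3518937$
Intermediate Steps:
$F{\left(U \right)} = 20 + U$
$t{\left(M \right)} = 0$ ($t{\left(M \right)} = - \frac{M - M}{7} = \left(- \frac{1}{7}\right) 0 = 0$)
$\left(F{\left(0 \right)} + 1249\right) \left(-2773 + t{\left(57 \right)}\right) = \left(\left(20 + 0\right) + 1249\right) \left(-2773 + 0\right) = \left(20 + 1249\right) \left(-2773\right) = 1269 \left(-2773\right) = -3518937$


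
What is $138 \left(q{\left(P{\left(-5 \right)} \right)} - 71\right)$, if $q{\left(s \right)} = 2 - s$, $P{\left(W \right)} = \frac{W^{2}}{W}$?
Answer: $-8832$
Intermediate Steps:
$P{\left(W \right)} = W$
$138 \left(q{\left(P{\left(-5 \right)} \right)} - 71\right) = 138 \left(\left(2 - -5\right) - 71\right) = 138 \left(\left(2 + 5\right) - 71\right) = 138 \left(7 - 71\right) = 138 \left(-64\right) = -8832$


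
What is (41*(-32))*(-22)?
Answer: 28864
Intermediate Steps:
(41*(-32))*(-22) = -1312*(-22) = 28864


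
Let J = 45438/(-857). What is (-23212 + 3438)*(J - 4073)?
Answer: 69920844226/857 ≈ 8.1588e+7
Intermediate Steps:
J = -45438/857 (J = 45438*(-1/857) = -45438/857 ≈ -53.020)
(-23212 + 3438)*(J - 4073) = (-23212 + 3438)*(-45438/857 - 4073) = -19774*(-3535999/857) = 69920844226/857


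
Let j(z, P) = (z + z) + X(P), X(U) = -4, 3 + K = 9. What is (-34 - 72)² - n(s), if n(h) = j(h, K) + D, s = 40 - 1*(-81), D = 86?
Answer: 10912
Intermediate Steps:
K = 6 (K = -3 + 9 = 6)
j(z, P) = -4 + 2*z (j(z, P) = (z + z) - 4 = 2*z - 4 = -4 + 2*z)
s = 121 (s = 40 + 81 = 121)
n(h) = 82 + 2*h (n(h) = (-4 + 2*h) + 86 = 82 + 2*h)
(-34 - 72)² - n(s) = (-34 - 72)² - (82 + 2*121) = (-106)² - (82 + 242) = 11236 - 1*324 = 11236 - 324 = 10912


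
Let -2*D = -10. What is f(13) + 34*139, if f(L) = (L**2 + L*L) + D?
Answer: 5069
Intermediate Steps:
D = 5 (D = -1/2*(-10) = 5)
f(L) = 5 + 2*L**2 (f(L) = (L**2 + L*L) + 5 = (L**2 + L**2) + 5 = 2*L**2 + 5 = 5 + 2*L**2)
f(13) + 34*139 = (5 + 2*13**2) + 34*139 = (5 + 2*169) + 4726 = (5 + 338) + 4726 = 343 + 4726 = 5069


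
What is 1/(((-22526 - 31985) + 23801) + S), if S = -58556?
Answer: -1/89266 ≈ -1.1202e-5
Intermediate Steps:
1/(((-22526 - 31985) + 23801) + S) = 1/(((-22526 - 31985) + 23801) - 58556) = 1/((-54511 + 23801) - 58556) = 1/(-30710 - 58556) = 1/(-89266) = -1/89266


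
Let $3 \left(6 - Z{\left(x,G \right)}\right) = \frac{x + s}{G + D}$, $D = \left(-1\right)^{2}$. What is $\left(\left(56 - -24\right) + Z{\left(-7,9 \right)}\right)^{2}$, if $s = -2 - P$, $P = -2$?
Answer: $\frac{6692569}{900} \approx 7436.2$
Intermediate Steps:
$D = 1$
$s = 0$ ($s = -2 - -2 = -2 + 2 = 0$)
$Z{\left(x,G \right)} = 6 - \frac{x}{3 \left(1 + G\right)}$ ($Z{\left(x,G \right)} = 6 - \frac{\left(x + 0\right) \frac{1}{G + 1}}{3} = 6 - \frac{x \frac{1}{1 + G}}{3} = 6 - \frac{x}{3 \left(1 + G\right)}$)
$\left(\left(56 - -24\right) + Z{\left(-7,9 \right)}\right)^{2} = \left(\left(56 - -24\right) + \frac{18 - -7 + 18 \cdot 9}{3 \left(1 + 9\right)}\right)^{2} = \left(\left(56 + 24\right) + \frac{18 + 7 + 162}{3 \cdot 10}\right)^{2} = \left(80 + \frac{1}{3} \cdot \frac{1}{10} \cdot 187\right)^{2} = \left(80 + \frac{187}{30}\right)^{2} = \left(\frac{2587}{30}\right)^{2} = \frac{6692569}{900}$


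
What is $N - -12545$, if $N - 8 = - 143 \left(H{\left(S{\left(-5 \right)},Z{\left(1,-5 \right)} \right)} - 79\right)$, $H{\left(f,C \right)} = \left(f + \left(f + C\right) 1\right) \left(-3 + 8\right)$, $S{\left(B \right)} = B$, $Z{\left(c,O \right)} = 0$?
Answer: $31000$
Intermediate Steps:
$H{\left(f,C \right)} = 5 C + 10 f$ ($H{\left(f,C \right)} = \left(f + \left(C + f\right) 1\right) 5 = \left(f + \left(C + f\right)\right) 5 = \left(C + 2 f\right) 5 = 5 C + 10 f$)
$N = 18455$ ($N = 8 - 143 \left(\left(5 \cdot 0 + 10 \left(-5\right)\right) - 79\right) = 8 - 143 \left(\left(0 - 50\right) - 79\right) = 8 - 143 \left(-50 - 79\right) = 8 - -18447 = 8 + 18447 = 18455$)
$N - -12545 = 18455 - -12545 = 18455 + \left(-24548 + \left(-86658 + 123751\right)\right) = 18455 + \left(-24548 + 37093\right) = 18455 + 12545 = 31000$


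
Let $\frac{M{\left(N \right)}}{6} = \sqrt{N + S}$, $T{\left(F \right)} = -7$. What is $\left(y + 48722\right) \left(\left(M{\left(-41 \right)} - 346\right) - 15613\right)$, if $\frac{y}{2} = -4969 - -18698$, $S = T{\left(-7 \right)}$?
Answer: $-1215756620 + 1828320 i \sqrt{3} \approx -1.2158 \cdot 10^{9} + 3.1667 \cdot 10^{6} i$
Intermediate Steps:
$S = -7$
$y = 27458$ ($y = 2 \left(-4969 - -18698\right) = 2 \left(-4969 + 18698\right) = 2 \cdot 13729 = 27458$)
$M{\left(N \right)} = 6 \sqrt{-7 + N}$ ($M{\left(N \right)} = 6 \sqrt{N - 7} = 6 \sqrt{-7 + N}$)
$\left(y + 48722\right) \left(\left(M{\left(-41 \right)} - 346\right) - 15613\right) = \left(27458 + 48722\right) \left(\left(6 \sqrt{-7 - 41} - 346\right) - 15613\right) = 76180 \left(\left(6 \sqrt{-48} - 346\right) - 15613\right) = 76180 \left(\left(6 \cdot 4 i \sqrt{3} - 346\right) - 15613\right) = 76180 \left(\left(24 i \sqrt{3} - 346\right) - 15613\right) = 76180 \left(\left(-346 + 24 i \sqrt{3}\right) - 15613\right) = 76180 \left(-15959 + 24 i \sqrt{3}\right) = -1215756620 + 1828320 i \sqrt{3}$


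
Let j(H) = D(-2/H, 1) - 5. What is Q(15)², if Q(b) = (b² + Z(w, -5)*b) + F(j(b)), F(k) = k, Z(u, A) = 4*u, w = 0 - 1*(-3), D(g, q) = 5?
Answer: 164025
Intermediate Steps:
w = 3 (w = 0 + 3 = 3)
j(H) = 0 (j(H) = 5 - 5 = 0)
Q(b) = b² + 12*b (Q(b) = (b² + (4*3)*b) + 0 = (b² + 12*b) + 0 = b² + 12*b)
Q(15)² = (15*(12 + 15))² = (15*27)² = 405² = 164025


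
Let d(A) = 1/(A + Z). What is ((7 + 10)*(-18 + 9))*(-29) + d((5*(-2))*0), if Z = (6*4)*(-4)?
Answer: 425951/96 ≈ 4437.0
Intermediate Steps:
Z = -96 (Z = 24*(-4) = -96)
d(A) = 1/(-96 + A) (d(A) = 1/(A - 96) = 1/(-96 + A))
((7 + 10)*(-18 + 9))*(-29) + d((5*(-2))*0) = ((7 + 10)*(-18 + 9))*(-29) + 1/(-96 + (5*(-2))*0) = (17*(-9))*(-29) + 1/(-96 - 10*0) = -153*(-29) + 1/(-96 + 0) = 4437 + 1/(-96) = 4437 - 1/96 = 425951/96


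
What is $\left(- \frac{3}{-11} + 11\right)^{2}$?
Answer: $\frac{15376}{121} \approx 127.07$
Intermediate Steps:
$\left(- \frac{3}{-11} + 11\right)^{2} = \left(\left(-3\right) \left(- \frac{1}{11}\right) + 11\right)^{2} = \left(\frac{3}{11} + 11\right)^{2} = \left(\frac{124}{11}\right)^{2} = \frac{15376}{121}$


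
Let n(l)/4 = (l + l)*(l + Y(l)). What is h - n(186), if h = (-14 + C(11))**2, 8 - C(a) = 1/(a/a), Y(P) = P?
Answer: -553487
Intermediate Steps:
n(l) = 16*l**2 (n(l) = 4*((l + l)*(l + l)) = 4*((2*l)*(2*l)) = 4*(4*l**2) = 16*l**2)
C(a) = 7 (C(a) = 8 - 1/(a/a) = 8 - 1/1 = 8 - 1 = 7)
h = 49 (h = (-14 + 7)**2 = (-7)**2 = 49)
h - n(186) = 49 - 16*186**2 = 49 - 16*34596 = 49 - 1*553536 = 49 - 553536 = -553487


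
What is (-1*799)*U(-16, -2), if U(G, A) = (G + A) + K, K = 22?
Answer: -3196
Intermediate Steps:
U(G, A) = 22 + A + G (U(G, A) = (G + A) + 22 = (A + G) + 22 = 22 + A + G)
(-1*799)*U(-16, -2) = (-1*799)*(22 - 2 - 16) = -799*4 = -3196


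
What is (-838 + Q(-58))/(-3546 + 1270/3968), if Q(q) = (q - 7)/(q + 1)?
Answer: 94638784/400973853 ≈ 0.23602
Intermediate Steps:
Q(q) = (-7 + q)/(1 + q)
(-838 + Q(-58))/(-3546 + 1270/3968) = (-838 + (-7 - 58)/(1 - 58))/(-3546 + 1270/3968) = (-838 - 65/(-57))/(-3546 + 1270*(1/3968)) = (-838 - 1/57*(-65))/(-3546 + 635/1984) = (-838 + 65/57)/(-7034629/1984) = -47701/57*(-1984/7034629) = 94638784/400973853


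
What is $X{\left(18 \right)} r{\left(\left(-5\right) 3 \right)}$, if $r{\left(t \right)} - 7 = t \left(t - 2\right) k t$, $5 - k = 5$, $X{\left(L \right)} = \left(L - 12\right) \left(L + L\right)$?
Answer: $1512$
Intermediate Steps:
$X{\left(L \right)} = 2 L \left(-12 + L\right)$ ($X{\left(L \right)} = \left(-12 + L\right) 2 L = 2 L \left(-12 + L\right)$)
$k = 0$ ($k = 5 - 5 = 0$)
$r{\left(t \right)} = 7$ ($r{\left(t \right)} = 7 + t \left(t - 2\right) 0 t = 7 + t \left(-2 + t\right) 0 t = 7 + 0 t = 7 + 0 = 7$)
$X{\left(18 \right)} r{\left(\left(-5\right) 3 \right)} = 2 \cdot 18 \left(-12 + 18\right) 7 = 2 \cdot 18 \cdot 6 \cdot 7 = 216 \cdot 7 = 1512$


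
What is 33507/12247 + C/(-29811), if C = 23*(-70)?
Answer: 1018594847/365095317 ≈ 2.7899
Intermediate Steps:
C = -1610
33507/12247 + C/(-29811) = 33507/12247 - 1610/(-29811) = 33507*(1/12247) - 1610*(-1/29811) = 33507/12247 + 1610/29811 = 1018594847/365095317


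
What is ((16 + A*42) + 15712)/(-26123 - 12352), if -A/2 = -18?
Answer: -3448/7695 ≈ -0.44808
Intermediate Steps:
A = 36 (A = -2*(-18) = 36)
((16 + A*42) + 15712)/(-26123 - 12352) = ((16 + 36*42) + 15712)/(-26123 - 12352) = ((16 + 1512) + 15712)/(-38475) = (1528 + 15712)*(-1/38475) = 17240*(-1/38475) = -3448/7695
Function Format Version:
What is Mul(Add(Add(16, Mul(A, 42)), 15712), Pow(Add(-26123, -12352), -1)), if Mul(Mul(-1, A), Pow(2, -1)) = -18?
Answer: Rational(-3448, 7695) ≈ -0.44808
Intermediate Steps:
A = 36 (A = Mul(-2, -18) = 36)
Mul(Add(Add(16, Mul(A, 42)), 15712), Pow(Add(-26123, -12352), -1)) = Mul(Add(Add(16, Mul(36, 42)), 15712), Pow(Add(-26123, -12352), -1)) = Mul(Add(Add(16, 1512), 15712), Pow(-38475, -1)) = Mul(Add(1528, 15712), Rational(-1, 38475)) = Mul(17240, Rational(-1, 38475)) = Rational(-3448, 7695)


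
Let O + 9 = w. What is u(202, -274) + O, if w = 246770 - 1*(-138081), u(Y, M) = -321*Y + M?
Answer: 319726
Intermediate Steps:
u(Y, M) = M - 321*Y
w = 384851 (w = 246770 + 138081 = 384851)
O = 384842 (O = -9 + 384851 = 384842)
u(202, -274) + O = (-274 - 321*202) + 384842 = (-274 - 64842) + 384842 = -65116 + 384842 = 319726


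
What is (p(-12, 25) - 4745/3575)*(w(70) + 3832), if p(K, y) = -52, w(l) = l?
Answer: -11444566/55 ≈ -2.0808e+5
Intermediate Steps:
(p(-12, 25) - 4745/3575)*(w(70) + 3832) = (-52 - 4745/3575)*(70 + 3832) = (-52 - 4745*1/3575)*3902 = (-52 - 73/55)*3902 = -2933/55*3902 = -11444566/55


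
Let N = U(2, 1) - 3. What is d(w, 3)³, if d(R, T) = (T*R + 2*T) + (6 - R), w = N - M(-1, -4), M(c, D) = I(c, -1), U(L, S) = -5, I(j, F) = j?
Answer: -8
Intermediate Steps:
M(c, D) = c
N = -8 (N = -5 - 3 = -8)
w = -7 (w = -8 - 1*(-1) = -8 + 1 = -7)
d(R, T) = 6 - R + 2*T + R*T (d(R, T) = (R*T + 2*T) + (6 - R) = (2*T + R*T) + (6 - R) = 6 - R + 2*T + R*T)
d(w, 3)³ = (6 - 1*(-7) + 2*3 - 7*3)³ = (6 + 7 + 6 - 21)³ = (-2)³ = -8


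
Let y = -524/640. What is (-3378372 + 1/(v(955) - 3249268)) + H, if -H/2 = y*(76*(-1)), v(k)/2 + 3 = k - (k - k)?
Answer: -27428019364647/8118410 ≈ -3.3785e+6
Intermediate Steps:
y = -131/160 (y = -524*1/640 = -131/160 ≈ -0.81875)
v(k) = -6 + 2*k (v(k) = -6 + 2*(k - (k - k)) = -6 + 2*(k - 1*0) = -6 + 2*(k + 0) = -6 + 2*k)
H = -2489/20 (H = -(-131)*76*(-1)/80 = -(-131)*(-76)/80 = -2*2489/40 = -2489/20 ≈ -124.45)
(-3378372 + 1/(v(955) - 3249268)) + H = (-3378372 + 1/((-6 + 2*955) - 3249268)) - 2489/20 = (-3378372 + 1/((-6 + 1910) - 3249268)) - 2489/20 = (-3378372 + 1/(1904 - 3249268)) - 2489/20 = (-3378372 + 1/(-3247364)) - 2489/20 = (-3378372 - 1/3247364) - 2489/20 = -10970803611409/3247364 - 2489/20 = -27428019364647/8118410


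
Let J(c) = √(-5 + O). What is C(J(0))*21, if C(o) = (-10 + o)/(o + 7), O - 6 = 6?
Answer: -77/2 + 17*√7/2 ≈ -16.011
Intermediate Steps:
O = 12 (O = 6 + 6 = 12)
J(c) = √7 (J(c) = √(-5 + 12) = √7)
C(o) = (-10 + o)/(7 + o)
C(J(0))*21 = ((-10 + √7)/(7 + √7))*21 = 21*(-10 + √7)/(7 + √7)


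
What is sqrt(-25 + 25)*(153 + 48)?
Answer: 0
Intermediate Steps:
sqrt(-25 + 25)*(153 + 48) = sqrt(0)*201 = 0*201 = 0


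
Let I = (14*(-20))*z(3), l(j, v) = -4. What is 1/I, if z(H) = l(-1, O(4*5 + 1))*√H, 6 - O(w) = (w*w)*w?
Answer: √3/3360 ≈ 0.00051549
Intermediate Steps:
O(w) = 6 - w³ (O(w) = 6 - w*w*w = 6 - w²*w = 6 - w³)
z(H) = -4*√H
I = 1120*√3 (I = (14*(-20))*(-4*√3) = -(-1120)*√3 = 1120*√3 ≈ 1939.9)
1/I = 1/(1120*√3) = √3/3360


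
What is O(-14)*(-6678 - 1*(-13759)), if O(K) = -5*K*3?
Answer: 1487010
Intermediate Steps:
O(K) = -15*K
O(-14)*(-6678 - 1*(-13759)) = (-15*(-14))*(-6678 - 1*(-13759)) = 210*(-6678 + 13759) = 210*7081 = 1487010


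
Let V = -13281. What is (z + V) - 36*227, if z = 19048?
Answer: -2405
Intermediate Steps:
(z + V) - 36*227 = (19048 - 13281) - 36*227 = 5767 - 8172 = -2405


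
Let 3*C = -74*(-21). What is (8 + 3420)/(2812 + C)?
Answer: 1714/1665 ≈ 1.0294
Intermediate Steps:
C = 518 (C = (-74*(-21))/3 = (1/3)*1554 = 518)
(8 + 3420)/(2812 + C) = (8 + 3420)/(2812 + 518) = 3428/3330 = 3428*(1/3330) = 1714/1665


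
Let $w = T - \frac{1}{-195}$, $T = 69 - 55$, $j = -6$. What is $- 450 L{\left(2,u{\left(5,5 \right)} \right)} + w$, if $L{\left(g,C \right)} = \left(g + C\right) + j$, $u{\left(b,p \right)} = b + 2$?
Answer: $- \frac{260519}{195} \approx -1336.0$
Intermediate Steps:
$T = 14$
$u{\left(b,p \right)} = 2 + b$
$L{\left(g,C \right)} = -6 + C + g$ ($L{\left(g,C \right)} = \left(g + C\right) - 6 = \left(C + g\right) - 6 = -6 + C + g$)
$w = \frac{2731}{195}$ ($w = 14 - \frac{1}{-195} = 14 - - \frac{1}{195} = 14 + \frac{1}{195} = \frac{2731}{195} \approx 14.005$)
$- 450 L{\left(2,u{\left(5,5 \right)} \right)} + w = - 450 \left(-6 + \left(2 + 5\right) + 2\right) + \frac{2731}{195} = - 450 \left(-6 + 7 + 2\right) + \frac{2731}{195} = \left(-450\right) 3 + \frac{2731}{195} = -1350 + \frac{2731}{195} = - \frac{260519}{195}$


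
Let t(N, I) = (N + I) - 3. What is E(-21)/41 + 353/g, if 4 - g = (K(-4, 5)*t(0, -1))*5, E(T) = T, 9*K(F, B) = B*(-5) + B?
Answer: -137901/14924 ≈ -9.2402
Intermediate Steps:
K(F, B) = -4*B/9 (K(F, B) = (B*(-5) + B)/9 = (-5*B + B)/9 = (-4*B)/9 = -4*B/9)
t(N, I) = -3 + I + N (t(N, I) = (I + N) - 3 = -3 + I + N)
g = -364/9 (g = 4 - (-4/9*5)*(-3 - 1 + 0)*5 = 4 - (-20/9*(-4))*5 = 4 - 80*5/9 = 4 - 1*400/9 = 4 - 400/9 = -364/9 ≈ -40.444)
E(-21)/41 + 353/g = -21/41 + 353/(-364/9) = -21*1/41 + 353*(-9/364) = -21/41 - 3177/364 = -137901/14924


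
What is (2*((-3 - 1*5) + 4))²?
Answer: 64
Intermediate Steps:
(2*((-3 - 1*5) + 4))² = (2*((-3 - 5) + 4))² = (2*(-8 + 4))² = (2*(-4))² = (-8)² = 64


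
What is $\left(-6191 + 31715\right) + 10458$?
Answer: $35982$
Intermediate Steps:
$\left(-6191 + 31715\right) + 10458 = 25524 + 10458 = 35982$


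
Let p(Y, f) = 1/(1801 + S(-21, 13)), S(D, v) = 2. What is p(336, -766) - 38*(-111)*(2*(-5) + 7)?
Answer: -22815161/1803 ≈ -12654.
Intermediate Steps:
p(Y, f) = 1/1803 (p(Y, f) = 1/(1801 + 2) = 1/1803)
p(336, -766) - 38*(-111)*(2*(-5) + 7) = 1/1803 - 38*(-111)*(2*(-5) + 7) = 1/1803 - (-4218)*(-10 + 7) = 1/1803 - (-4218)*(-3) = 1/1803 - 1*12654 = 1/1803 - 12654 = -22815161/1803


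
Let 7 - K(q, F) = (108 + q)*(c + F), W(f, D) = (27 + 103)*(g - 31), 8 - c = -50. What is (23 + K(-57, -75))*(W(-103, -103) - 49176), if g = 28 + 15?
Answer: -42711552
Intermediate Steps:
c = 58 (c = 8 - 1*(-50) = 8 + 50 = 58)
g = 43
W(f, D) = 1560 (W(f, D) = (27 + 103)*(43 - 31) = 130*12 = 1560)
K(q, F) = 7 - (58 + F)*(108 + q) (K(q, F) = 7 - (108 + q)*(58 + F) = 7 - (58 + F)*(108 + q))
(23 + K(-57, -75))*(W(-103, -103) - 49176) = (23 + (-6257 - 108*(-75) - 58*(-57) - 1*(-75)*(-57)))*(1560 - 49176) = (23 + (-6257 + 8100 + 3306 - 4275))*(-47616) = (23 + 874)*(-47616) = 897*(-47616) = -42711552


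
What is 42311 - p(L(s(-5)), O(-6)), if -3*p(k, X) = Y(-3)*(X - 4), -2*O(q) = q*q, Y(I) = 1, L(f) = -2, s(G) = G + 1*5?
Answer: 126911/3 ≈ 42304.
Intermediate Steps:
s(G) = 5 + G (s(G) = G + 5 = 5 + G)
O(q) = -q²/2 (O(q) = -q*q/2 = -q²/2)
p(k, X) = 4/3 - X/3 (p(k, X) = -(X - 4)/3 = -(-4 + X)/3 = 4/3 - X/3)
42311 - p(L(s(-5)), O(-6)) = 42311 - (4/3 - (-1)*(-6)²/6) = 42311 - (4/3 - (-1)*36/6) = 42311 - (4/3 - ⅓*(-18)) = 42311 - (4/3 + 6) = 42311 - 1*22/3 = 42311 - 22/3 = 126911/3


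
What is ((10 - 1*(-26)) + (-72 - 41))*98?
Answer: -7546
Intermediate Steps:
((10 - 1*(-26)) + (-72 - 41))*98 = ((10 + 26) - 113)*98 = (36 - 113)*98 = -77*98 = -7546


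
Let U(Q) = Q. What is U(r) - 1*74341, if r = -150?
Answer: -74491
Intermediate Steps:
U(r) - 1*74341 = -150 - 1*74341 = -150 - 74341 = -74491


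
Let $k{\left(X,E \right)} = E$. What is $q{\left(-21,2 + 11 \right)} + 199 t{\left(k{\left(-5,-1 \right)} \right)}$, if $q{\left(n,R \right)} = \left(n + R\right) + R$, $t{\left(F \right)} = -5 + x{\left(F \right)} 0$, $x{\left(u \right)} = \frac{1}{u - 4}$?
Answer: $-990$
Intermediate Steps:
$x{\left(u \right)} = \frac{1}{-4 + u}$
$t{\left(F \right)} = -5$ ($t{\left(F \right)} = -5 + \frac{1}{-4 + F} 0 = -5 + 0 = -5$)
$q{\left(n,R \right)} = n + 2 R$ ($q{\left(n,R \right)} = \left(R + n\right) + R = n + 2 R$)
$q{\left(-21,2 + 11 \right)} + 199 t{\left(k{\left(-5,-1 \right)} \right)} = \left(-21 + 2 \left(2 + 11\right)\right) + 199 \left(-5\right) = \left(-21 + 2 \cdot 13\right) - 995 = \left(-21 + 26\right) - 995 = 5 - 995 = -990$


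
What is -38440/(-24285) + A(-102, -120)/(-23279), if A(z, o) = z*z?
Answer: 128436724/113066103 ≈ 1.1359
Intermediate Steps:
A(z, o) = z²
-38440/(-24285) + A(-102, -120)/(-23279) = -38440/(-24285) + (-102)²/(-23279) = -38440*(-1/24285) + 10404*(-1/23279) = 7688/4857 - 10404/23279 = 128436724/113066103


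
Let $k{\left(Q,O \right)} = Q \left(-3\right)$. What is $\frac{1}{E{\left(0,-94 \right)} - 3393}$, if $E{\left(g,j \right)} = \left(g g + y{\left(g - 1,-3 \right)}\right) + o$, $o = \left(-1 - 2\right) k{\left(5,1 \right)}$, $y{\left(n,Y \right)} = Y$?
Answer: $- \frac{1}{3351} \approx -0.00029842$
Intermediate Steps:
$k{\left(Q,O \right)} = - 3 Q$
$o = 45$ ($o = \left(-1 - 2\right) \left(\left(-3\right) 5\right) = \left(-3\right) \left(-15\right) = 45$)
$E{\left(g,j \right)} = 42 + g^{2}$ ($E{\left(g,j \right)} = \left(g g - 3\right) + 45 = \left(g^{2} - 3\right) + 45 = \left(-3 + g^{2}\right) + 45 = 42 + g^{2}$)
$\frac{1}{E{\left(0,-94 \right)} - 3393} = \frac{1}{\left(42 + 0^{2}\right) - 3393} = \frac{1}{\left(42 + 0\right) - 3393} = \frac{1}{42 - 3393} = \frac{1}{-3351} = - \frac{1}{3351}$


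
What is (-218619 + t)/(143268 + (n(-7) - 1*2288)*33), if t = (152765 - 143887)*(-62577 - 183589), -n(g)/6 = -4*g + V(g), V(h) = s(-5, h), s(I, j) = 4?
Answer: -2185680367/61428 ≈ -35581.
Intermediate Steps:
V(h) = 4
n(g) = -24 + 24*g (n(g) = -6*(-4*g + 4) = -6*(4 - 4*g) = -24 + 24*g)
t = -2185461748 (t = 8878*(-246166) = -2185461748)
(-218619 + t)/(143268 + (n(-7) - 1*2288)*33) = (-218619 - 2185461748)/(143268 + ((-24 + 24*(-7)) - 1*2288)*33) = -2185680367/(143268 + ((-24 - 168) - 2288)*33) = -2185680367/(143268 + (-192 - 2288)*33) = -2185680367/(143268 - 2480*33) = -2185680367/(143268 - 81840) = -2185680367/61428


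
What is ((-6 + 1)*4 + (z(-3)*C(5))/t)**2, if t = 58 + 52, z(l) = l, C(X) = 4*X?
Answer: 51076/121 ≈ 422.12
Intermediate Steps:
t = 110
((-6 + 1)*4 + (z(-3)*C(5))/t)**2 = ((-6 + 1)*4 - 12*5/110)**2 = (-5*4 - 3*20*(1/110))**2 = (-20 - 60*1/110)**2 = (-20 - 6/11)**2 = (-226/11)**2 = 51076/121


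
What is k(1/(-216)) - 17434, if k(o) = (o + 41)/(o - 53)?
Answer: -199610721/11449 ≈ -17435.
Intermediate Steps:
k(o) = (41 + o)/(-53 + o)
k(1/(-216)) - 17434 = (41 + 1/(-216))/(-53 + 1/(-216)) - 17434 = (41 - 1/216)/(-53 - 1/216) - 17434 = (8855/216)/(-11449/216) - 17434 = -216/11449*8855/216 - 17434 = -8855/11449 - 17434 = -199610721/11449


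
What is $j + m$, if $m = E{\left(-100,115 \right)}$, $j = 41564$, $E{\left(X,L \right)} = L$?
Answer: $41679$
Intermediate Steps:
$m = 115$
$j + m = 41564 + 115 = 41679$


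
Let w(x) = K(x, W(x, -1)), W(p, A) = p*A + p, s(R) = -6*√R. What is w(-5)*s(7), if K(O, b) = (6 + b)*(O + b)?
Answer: 180*√7 ≈ 476.24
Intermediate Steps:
W(p, A) = p + A*p (W(p, A) = A*p + p = p + A*p)
w(x) = 6*x (w(x) = (x*(1 - 1))² + 6*x + 6*(x*(1 - 1)) + x*(x*(1 - 1)) = (x*0)² + 6*x + 6*(x*0) + x*(x*0) = 0² + 6*x + 6*0 + x*0 = 0 + 6*x + 0 + 0 = 6*x)
w(-5)*s(7) = (6*(-5))*(-6*√7) = -(-180)*√7 = 180*√7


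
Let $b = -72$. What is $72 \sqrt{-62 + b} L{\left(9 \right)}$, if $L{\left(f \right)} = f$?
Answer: $648 i \sqrt{134} \approx 7501.1 i$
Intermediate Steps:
$72 \sqrt{-62 + b} L{\left(9 \right)} = 72 \sqrt{-62 - 72} \cdot 9 = 72 \sqrt{-134} \cdot 9 = 72 i \sqrt{134} \cdot 9 = 648 i \sqrt{134}$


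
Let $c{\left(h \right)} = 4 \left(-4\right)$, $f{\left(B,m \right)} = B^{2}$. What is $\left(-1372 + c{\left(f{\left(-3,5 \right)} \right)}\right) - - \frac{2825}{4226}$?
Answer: $- \frac{5862863}{4226} \approx -1387.3$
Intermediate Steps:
$c{\left(h \right)} = -16$
$\left(-1372 + c{\left(f{\left(-3,5 \right)} \right)}\right) - - \frac{2825}{4226} = \left(-1372 - 16\right) - - \frac{2825}{4226} = -1388 - \left(-2825\right) \frac{1}{4226} = -1388 - - \frac{2825}{4226} = -1388 + \frac{2825}{4226} = - \frac{5862863}{4226}$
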